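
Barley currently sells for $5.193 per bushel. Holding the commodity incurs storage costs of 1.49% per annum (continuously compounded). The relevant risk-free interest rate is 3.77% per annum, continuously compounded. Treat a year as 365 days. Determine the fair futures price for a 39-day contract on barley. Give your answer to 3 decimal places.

Net carry = r + u − y = 0.0377 + 0.0149 − 0.0000 = 0.0526
F = S·e^((r+u−y)T) = 5.193 · e^(0.0526 × 39/365) = 5.193 · e^0.005620
= 5.193 × 1.005636 = $5.222 per bushel

$5.222 per bushel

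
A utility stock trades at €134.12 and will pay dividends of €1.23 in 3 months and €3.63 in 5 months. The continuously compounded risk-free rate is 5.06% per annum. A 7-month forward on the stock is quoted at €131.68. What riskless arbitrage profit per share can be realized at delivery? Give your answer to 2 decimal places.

PV(dividends) I = 1.23·e^(−0.0506·3/12) + 3.63·e^(−0.0506·5/12) = 4.7688
Fair forward F* = (S − I)·e^(rT) = (134.12 − 4.7688)·e^0.029517 = 129.3512 × 1.029957 = 133.2262
Market €131.68 < fair 133.2262: forward underpriced → reverse cash-and-carry (short the stock, invest proceeds at r, pay the dividends, go long the forward).
Profit at T = |F_mkt − F*| = |131.68 − 133.2262| = €1.55 per share

€1.55 per share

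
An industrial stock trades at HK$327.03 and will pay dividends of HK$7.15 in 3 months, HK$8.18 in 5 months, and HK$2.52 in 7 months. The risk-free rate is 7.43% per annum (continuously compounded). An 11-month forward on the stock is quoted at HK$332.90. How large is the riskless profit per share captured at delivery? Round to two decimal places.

HK$1.41 per share

PV(dividends) I = 7.15·e^(−0.0743·3/12) + 8.18·e^(−0.0743·5/12) + 2.52·e^(−0.0743·7/12) = 17.3622
Fair forward F* = (S − I)·e^(rT) = (327.03 − 17.3622)·e^0.068108 = 309.6678 × 1.070481 = 331.4935
Market HK$332.90 > fair 331.4935: forward overpriced → cash-and-carry (borrow at r, buy the stock and collect the dividends, short the forward).
Profit at T = |F_mkt − F*| = |332.90 − 331.4935| = HK$1.41 per share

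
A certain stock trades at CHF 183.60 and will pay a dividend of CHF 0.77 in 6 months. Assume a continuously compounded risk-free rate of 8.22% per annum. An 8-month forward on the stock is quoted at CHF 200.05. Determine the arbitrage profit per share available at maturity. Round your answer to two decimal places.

PV(dividends) I = 0.77·e^(−0.0822·6/12) = 0.7390
Fair forward F* = (S − I)·e^(rT) = (183.60 − 0.7390)·e^0.054800 = 182.8610 × 1.056329 = 193.1614
Market CHF 200.05 > fair 193.1614: forward overpriced → cash-and-carry (borrow at r, buy the stock and collect the dividends, short the forward).
Profit at T = |F_mkt − F*| = |200.05 − 193.1614| = CHF 6.89 per share

CHF 6.89 per share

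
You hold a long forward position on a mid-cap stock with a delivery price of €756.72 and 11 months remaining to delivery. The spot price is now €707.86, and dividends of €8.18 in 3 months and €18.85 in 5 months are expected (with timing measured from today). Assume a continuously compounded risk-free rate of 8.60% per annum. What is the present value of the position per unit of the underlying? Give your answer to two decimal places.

-€17.69

PV(remaining dividends) I = 8.18·e^(−0.0860·3/12) + 18.85·e^(−0.0860·5/12) = 26.1925
Current forward F = (S − I)·e^(rT) = (707.86 − 26.1925)·e^(0.0860·11/12) = 681.6675 × 1.082024 = 737.5806
Value (long) = (F − K)·e^(−rT) = (737.5806 − 756.72) × 0.924194 = -17.6885
Value = -€17.69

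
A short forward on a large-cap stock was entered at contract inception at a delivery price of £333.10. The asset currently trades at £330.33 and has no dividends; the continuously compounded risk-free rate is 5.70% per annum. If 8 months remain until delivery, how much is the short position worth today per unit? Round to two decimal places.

Current fair forward for the remaining 8 months: F = S·e^(r·T), r = 0.0570
F = 330.33 · e^(0.0570 × 8/12) = 330.33 × 1.038731 = 343.1240
Value of long forward = (F − K)·e^(−rT) = (343.1240 − 333.10) · e^(−0.0570·8/12)
= 10.0240 × 0.962713 = 9.65
Short position value = −(long value) = -£9.65

-£9.65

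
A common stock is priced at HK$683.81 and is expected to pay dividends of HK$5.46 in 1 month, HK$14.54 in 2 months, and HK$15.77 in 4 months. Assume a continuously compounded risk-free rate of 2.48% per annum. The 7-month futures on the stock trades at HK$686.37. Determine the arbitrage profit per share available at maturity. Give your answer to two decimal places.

HK$28.68 per share

PV(dividends) I = 5.46·e^(−0.0248·1/12) + 14.54·e^(−0.0248·2/12) + 15.77·e^(−0.0248·4/12) = 35.5689
Fair futures F* = (S − I)·e^(rT) = (683.81 − 35.5689)·e^0.014467 = 648.2411 × 1.014572 = 657.6873
Market HK$686.37 > fair 657.6873: forward overpriced → cash-and-carry (borrow at r, buy the stock and collect the dividends, short the forward).
Profit at T = |F_mkt − F*| = |686.37 − 657.6873| = HK$28.68 per share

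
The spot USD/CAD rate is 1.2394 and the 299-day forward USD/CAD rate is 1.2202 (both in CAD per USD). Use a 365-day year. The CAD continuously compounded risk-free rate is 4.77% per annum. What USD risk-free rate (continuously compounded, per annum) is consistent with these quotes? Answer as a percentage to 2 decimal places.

F = S·e^((r_CAD − r_USD)T) ⇒ r_USD = r_CAD − ln(F/S)/T
ln(1.2202/1.2394) = -0.015613; /(299/365) = -0.019059
r_USD = 0.0477 + 0.019059 = 0.066759
r_USD = 6.68%

6.68%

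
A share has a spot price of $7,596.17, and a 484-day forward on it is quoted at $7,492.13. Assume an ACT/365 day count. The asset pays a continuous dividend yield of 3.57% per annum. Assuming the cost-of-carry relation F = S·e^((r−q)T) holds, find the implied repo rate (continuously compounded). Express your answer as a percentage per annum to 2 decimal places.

2.53%

From F = S·e^((r−q)T): (r − q) = ln(F/S)/T
ln(7492.13/7596.17) = ln(0.986304) = -0.013791
(r − q) = -0.013791 / (484/365) = -0.010400
r = ln(F/S)/T + q = -0.010400 + 0.0357 = 0.025300
r = 2.53%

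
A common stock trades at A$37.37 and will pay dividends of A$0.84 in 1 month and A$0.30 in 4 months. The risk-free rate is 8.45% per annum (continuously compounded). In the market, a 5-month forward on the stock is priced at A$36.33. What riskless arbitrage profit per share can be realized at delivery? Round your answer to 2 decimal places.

A$1.21 per share

PV(dividends) I = 0.84·e^(−0.0845·1/12) + 0.30·e^(−0.0845·4/12) = 1.1258
Fair forward F* = (S − I)·e^(rT) = (37.37 − 1.1258)·e^0.035208 = 36.2442 × 1.035835 = 37.5430
Market A$36.33 < fair 37.5430: forward underpriced → reverse cash-and-carry (short the stock, invest proceeds at r, pay the dividends, go long the forward).
Profit at T = |F_mkt − F*| = |36.33 − 37.5430| = A$1.21 per share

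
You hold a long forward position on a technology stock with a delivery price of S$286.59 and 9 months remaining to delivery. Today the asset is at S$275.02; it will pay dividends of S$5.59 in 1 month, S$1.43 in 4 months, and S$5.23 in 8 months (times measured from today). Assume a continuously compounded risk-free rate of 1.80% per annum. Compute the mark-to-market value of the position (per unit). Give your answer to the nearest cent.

-S$19.90

PV(remaining dividends) I = 5.59·e^(−0.0180·1/12) + 1.43·e^(−0.0180·4/12) + 5.23·e^(−0.0180·8/12) = 12.1707
Current forward F = (S − I)·e^(rT) = (275.02 − 12.1707)·e^(0.0180·9/12) = 262.8493 × 1.013592 = 266.4219
Value (long) = (F − K)·e^(−rT) = (266.4219 − 286.59) × 0.986591 = -19.8977
Value = -S$19.90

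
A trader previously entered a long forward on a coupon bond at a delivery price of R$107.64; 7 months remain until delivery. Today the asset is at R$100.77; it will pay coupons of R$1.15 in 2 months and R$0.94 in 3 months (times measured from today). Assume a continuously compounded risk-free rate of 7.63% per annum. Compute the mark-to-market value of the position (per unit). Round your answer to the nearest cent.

-R$4.24

PV(remaining coupons) I = 1.15·e^(−0.0763·2/12) + 0.94·e^(−0.0763·3/12) = 2.0577
Current forward F = (S − I)·e^(rT) = (100.77 − 2.0577)·e^(0.0763·7/12) = 98.7123 × 1.045514 = 103.2051
Value (long) = (F − K)·e^(−rT) = (103.2051 − 107.64) × 0.956468 = -4.2418
Value = -R$4.24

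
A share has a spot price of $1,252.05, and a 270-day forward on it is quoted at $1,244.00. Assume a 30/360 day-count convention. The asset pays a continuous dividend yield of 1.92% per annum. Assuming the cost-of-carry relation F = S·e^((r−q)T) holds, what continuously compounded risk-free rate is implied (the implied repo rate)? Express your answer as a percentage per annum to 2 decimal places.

1.06%

From F = S·e^((r−q)T): (r − q) = ln(F/S)/T
ln(1244.00/1252.05) = ln(0.993571) = -0.006450
(r − q) = -0.006450 / (270/360) = -0.008600
r = ln(F/S)/T + q = -0.008600 + 0.0192 = 0.010600
r = 1.06%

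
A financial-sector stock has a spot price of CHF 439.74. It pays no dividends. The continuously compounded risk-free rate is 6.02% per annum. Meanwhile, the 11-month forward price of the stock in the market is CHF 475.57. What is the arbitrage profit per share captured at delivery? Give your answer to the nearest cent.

CHF 10.88 per share

Fair forward: F* = S·e^(carry·T), with carry = r = 0.0602
F* = 439.74 · e^(0.0602 × 11/12) = 439.74 · e^0.055183 = 439.74 × 1.056734 = CHF 464.6882
Market CHF 475.57 > fair CHF 464.6882: forward overpriced → cash-and-carry (buy spot, short the forward).
At maturity, profit = |F_mkt − F*| = |475.57 − 464.6882| = CHF 10.88 per share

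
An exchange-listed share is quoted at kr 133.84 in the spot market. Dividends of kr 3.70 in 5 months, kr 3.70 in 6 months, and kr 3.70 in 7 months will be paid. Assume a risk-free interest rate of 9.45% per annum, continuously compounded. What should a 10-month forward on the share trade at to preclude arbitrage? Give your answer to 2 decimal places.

kr 133.35

PV(dividends) I = 3.70·e^(−0.0945·5/12) + 3.70·e^(−0.0945·6/12) + 3.70·e^(−0.0945·7/12)
I = 3.5571 + 3.5292 + 3.5016 = 10.5879
F = (S − I)·e^(rT) = (133.84 − 10.5879) · e^(0.0945·10/12)
= 123.2521 · e^0.078750 = 123.2521 × 1.081934 = kr 133.35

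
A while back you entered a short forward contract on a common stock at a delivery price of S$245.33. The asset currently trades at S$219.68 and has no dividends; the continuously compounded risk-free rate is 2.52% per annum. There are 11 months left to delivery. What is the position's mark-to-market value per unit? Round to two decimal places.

S$20.05

Current fair forward for the remaining 11 months: F = S·e^(r·T), r = 0.0252
F = 219.68 · e^(0.0252 × 11/12) = 219.68 × 1.023369 = 224.8137
Value of long forward = (F − K)·e^(−rT) = (224.8137 − 245.33) · e^(−0.0252·11/12)
= -20.5163 × 0.977165 = -20.05
Short position value = −(long value) = S$20.05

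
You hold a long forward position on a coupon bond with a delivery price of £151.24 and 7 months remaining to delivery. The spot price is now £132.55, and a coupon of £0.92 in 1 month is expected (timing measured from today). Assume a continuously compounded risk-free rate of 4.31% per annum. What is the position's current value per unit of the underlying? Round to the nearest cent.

PV(remaining coupons) I = 0.92·e^(−0.0431·1/12) = 0.9167
Current forward F = (S − I)·e^(rT) = (132.55 − 0.9167)·e^(0.0431·7/12) = 131.6333 × 1.025460 = 134.9847
Value (long) = (F − K)·e^(−rT) = (134.9847 − 151.24) × 0.975172 = -15.8517
Value = -£15.85

-£15.85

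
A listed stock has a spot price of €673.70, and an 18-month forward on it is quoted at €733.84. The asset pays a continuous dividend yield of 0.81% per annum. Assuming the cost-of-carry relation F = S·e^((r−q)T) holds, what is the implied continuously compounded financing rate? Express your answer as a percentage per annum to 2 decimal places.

From F = S·e^((r−q)T): (r − q) = ln(F/S)/T
ln(733.84/673.70) = ln(1.089268) = 0.085506
(r − q) = 0.085506 / (18/12) = 0.057004
r = ln(F/S)/T + q = 0.057004 + 0.0081 = 0.065104
r = 6.51%

6.51%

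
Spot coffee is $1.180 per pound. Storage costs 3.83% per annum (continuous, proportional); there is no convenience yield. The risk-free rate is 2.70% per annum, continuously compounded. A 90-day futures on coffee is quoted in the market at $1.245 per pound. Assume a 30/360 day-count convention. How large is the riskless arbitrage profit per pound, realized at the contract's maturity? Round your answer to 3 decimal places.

$0.046 per pound

Fair futures: F* = S·e^(carry·T), with carry = (r + u) = 0.0270 + 0.0383 = 0.0653
F* = 1.180 · e^(0.0653 × 90/360) = 1.180 · e^0.016325 = 1.180 × 1.016459 = $1.1994
Market $1.245 > fair $1.1994: forward overpriced → cash-and-carry (buy spot, short the forward).
At maturity, profit = |F_mkt − F*| = |1.245 − 1.1994| = $0.046 per pound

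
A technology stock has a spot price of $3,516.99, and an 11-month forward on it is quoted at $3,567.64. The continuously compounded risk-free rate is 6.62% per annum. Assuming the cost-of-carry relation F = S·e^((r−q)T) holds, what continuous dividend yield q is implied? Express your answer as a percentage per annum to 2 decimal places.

5.06%

From F = S·e^((r−q)T): (r − q) = ln(F/S)/T
ln(3567.64/3516.99) = ln(1.014402) = 0.014299
(r − q) = 0.014299 / (11/12) = 0.015599
q = r − ln(F/S)/T = 0.0662 − 0.015599 = 0.050601
q = 5.06%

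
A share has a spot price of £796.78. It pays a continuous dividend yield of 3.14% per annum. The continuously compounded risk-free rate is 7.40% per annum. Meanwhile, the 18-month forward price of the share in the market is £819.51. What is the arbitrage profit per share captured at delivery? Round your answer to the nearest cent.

£29.85 per share

Fair forward: F* = S·e^(carry·T), with carry = (r − q) = 0.0740 − 0.0314 = 0.0426
F* = 796.78 · e^(0.0426 × 18/12) = 796.78 · e^0.063900 = 796.78 × 1.065986 = £849.3563
Market £819.51 < fair £849.3563: forward underpriced → reverse cash-and-carry (short spot, go long the forward).
At maturity, profit = |F_mkt − F*| = |819.51 − 849.3563| = £29.85 per share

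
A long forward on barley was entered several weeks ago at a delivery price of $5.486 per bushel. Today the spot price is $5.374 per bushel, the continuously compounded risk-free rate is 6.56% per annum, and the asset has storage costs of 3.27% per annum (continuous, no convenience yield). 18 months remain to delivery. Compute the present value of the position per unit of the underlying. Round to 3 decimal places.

Current fair forward for the remaining 18 months: F = S·e^((r + u)·T), (r + u) = 0.0656 + 0.0327 = 0.0983
F = 5.374 · e^(0.0983 × 18/12) = 5.374 × 1.158875 = 6.2278
Value of long forward = (F − K)·e^(−rT) = (6.2278 − 5.486) · e^(−0.0656·18/12)
= 0.7418 × 0.906286 = 0.672

$0.672 per bushel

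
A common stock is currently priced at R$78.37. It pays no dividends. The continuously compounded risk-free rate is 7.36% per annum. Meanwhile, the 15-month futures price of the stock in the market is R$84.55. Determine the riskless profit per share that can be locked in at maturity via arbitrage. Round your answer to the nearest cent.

R$1.37 per share

Fair futures: F* = S·e^(carry·T), with carry = r = 0.0736
F* = 78.37 · e^(0.0736 × 15/12) = 78.37 · e^0.092000 = 78.37 × 1.096365 = R$85.9221
Market R$84.55 < fair R$85.9221: forward underpriced → reverse cash-and-carry (short spot, go long the forward).
At maturity, profit = |F_mkt − F*| = |84.55 − 85.9221| = R$1.37 per share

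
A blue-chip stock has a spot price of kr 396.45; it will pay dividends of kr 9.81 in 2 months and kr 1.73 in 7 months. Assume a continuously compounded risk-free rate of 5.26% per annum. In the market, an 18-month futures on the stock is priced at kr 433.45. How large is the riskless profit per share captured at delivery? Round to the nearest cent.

PV(dividends) I = 9.81·e^(−0.0526·2/12) + 1.73·e^(−0.0526·7/12) = 11.4021
Fair futures F* = (S − I)·e^(rT) = (396.45 − 11.4021)·e^0.078900 = 385.0479 × 1.082096 = 416.6588
Market kr 433.45 > fair 416.6588: forward overpriced → cash-and-carry (borrow at r, buy the stock and collect the dividends, short the forward).
Profit at T = |F_mkt − F*| = |433.45 − 416.6588| = kr 16.79 per share

kr 16.79 per share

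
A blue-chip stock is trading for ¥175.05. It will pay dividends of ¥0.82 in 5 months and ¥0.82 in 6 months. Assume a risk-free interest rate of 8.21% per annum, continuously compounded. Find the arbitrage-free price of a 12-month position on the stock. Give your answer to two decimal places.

PV(dividends) I = 0.82·e^(−0.0821·5/12) + 0.82·e^(−0.0821·6/12)
I = 0.7924 + 0.7870 = 1.5794
F = (S − I)·e^(rT) = (175.05 − 1.5794) · e^(0.0821·12/12)
= 173.4706 · e^0.082100 = 173.4706 × 1.085564 = ¥188.31

¥188.31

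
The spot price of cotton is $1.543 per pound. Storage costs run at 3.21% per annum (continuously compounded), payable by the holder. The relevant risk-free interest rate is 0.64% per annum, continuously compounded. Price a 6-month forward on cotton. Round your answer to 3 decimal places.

Net carry = r + u − y = 0.0064 + 0.0321 − 0.0000 = 0.0385
F = S·e^((r+u−y)T) = 1.543 · e^(0.0385 × 6/12) = 1.543 · e^0.019250
= 1.543 × 1.019436 = $1.573 per pound

$1.573 per pound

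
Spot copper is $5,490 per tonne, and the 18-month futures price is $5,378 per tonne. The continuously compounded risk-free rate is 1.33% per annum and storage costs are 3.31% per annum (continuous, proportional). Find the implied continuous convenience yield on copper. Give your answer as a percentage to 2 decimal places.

F = S·e^((r+u−y)T) ⇒ (r+u−y) = ln(F/S)/T
ln(5378/5490) = -0.020612; /T ⇒ -0.013741
y = r + u − ln(F/S)/T = 0.0133 + 0.0331 + 0.013741 = 0.060141
y = 6.01%

6.01%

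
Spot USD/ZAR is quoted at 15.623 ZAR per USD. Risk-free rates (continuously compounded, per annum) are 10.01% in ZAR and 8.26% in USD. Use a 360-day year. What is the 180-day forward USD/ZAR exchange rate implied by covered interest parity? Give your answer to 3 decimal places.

F = S·e^((r_ZAR − r_USD)T) = 15.623 · e^((0.1001 − 0.0826) × 180/360)
= 15.623 · e^0.008750 = 15.623 × 1.008788
F = 15.760 ZAR per USD

15.760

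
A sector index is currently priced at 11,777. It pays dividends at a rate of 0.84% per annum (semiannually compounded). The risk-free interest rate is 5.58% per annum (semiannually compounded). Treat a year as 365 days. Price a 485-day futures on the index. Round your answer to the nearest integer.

F = S · (1+r/2)^(2T) / (1+q/2)^(2T)
= 11777 × 1.075870 / 1.011201 = 11777 × 1.063953
F = 12,530

12,530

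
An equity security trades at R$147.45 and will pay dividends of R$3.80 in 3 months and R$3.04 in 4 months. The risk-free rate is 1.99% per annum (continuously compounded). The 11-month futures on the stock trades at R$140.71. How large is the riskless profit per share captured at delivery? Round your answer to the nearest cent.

PV(dividends) I = 3.80·e^(−0.0199·3/12) + 3.04·e^(−0.0199·4/12) = 6.8010
Fair futures F* = (S − I)·e^(rT) = (147.45 − 6.8010)·e^0.018242 = 140.6490 × 1.018409 = 143.2382
Market R$140.71 < fair 143.2382: forward underpriced → reverse cash-and-carry (short the stock, invest proceeds at r, pay the dividends, go long the forward).
Profit at T = |F_mkt − F*| = |140.71 − 143.2382| = R$2.53 per share

R$2.53 per share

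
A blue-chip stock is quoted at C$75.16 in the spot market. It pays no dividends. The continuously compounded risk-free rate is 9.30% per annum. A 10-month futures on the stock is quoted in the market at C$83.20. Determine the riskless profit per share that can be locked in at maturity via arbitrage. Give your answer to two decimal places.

C$1.98 per share

Fair futures: F* = S·e^(carry·T), with carry = r = 0.0930
F* = 75.16 · e^(0.0930 × 10/12) = 75.16 · e^0.077500 = 75.16 × 1.080582 = C$81.2165
Market C$83.20 > fair C$81.2165: forward overpriced → cash-and-carry (buy spot, short the forward).
At maturity, profit = |F_mkt − F*| = |83.20 − 81.2165| = C$1.98 per share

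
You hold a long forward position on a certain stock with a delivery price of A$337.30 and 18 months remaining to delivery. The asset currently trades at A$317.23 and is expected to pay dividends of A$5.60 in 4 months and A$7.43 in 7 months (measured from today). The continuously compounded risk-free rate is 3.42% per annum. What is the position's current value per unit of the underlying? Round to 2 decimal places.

PV(remaining dividends) I = 5.60·e^(−0.0342·4/12) + 7.43·e^(−0.0342·7/12) = 12.8198
Current forward F = (S − I)·e^(rT) = (317.23 − 12.8198)·e^(0.0342·18/12) = 304.4102 × 1.052639 = 320.4340
Value (long) = (F − K)·e^(−rT) = (320.4340 − 337.30) × 0.949994 = -16.0226
Value = -A$16.02

-A$16.02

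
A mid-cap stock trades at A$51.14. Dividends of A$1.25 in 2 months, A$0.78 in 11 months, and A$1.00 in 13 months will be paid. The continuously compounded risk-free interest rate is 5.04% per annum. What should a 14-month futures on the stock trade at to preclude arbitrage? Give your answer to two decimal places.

PV(dividends) I = 1.25·e^(−0.0504·2/12) + 0.78·e^(−0.0504·11/12) + 1.00·e^(−0.0504·13/12)
I = 1.2395 + 0.7448 + 0.9469 = 2.9312
F = (S − I)·e^(rT) = (51.14 − 2.9312) · e^(0.0504·14/12)
= 48.2088 · e^0.058800 = 48.2088 × 1.060563 = A$51.13

A$51.13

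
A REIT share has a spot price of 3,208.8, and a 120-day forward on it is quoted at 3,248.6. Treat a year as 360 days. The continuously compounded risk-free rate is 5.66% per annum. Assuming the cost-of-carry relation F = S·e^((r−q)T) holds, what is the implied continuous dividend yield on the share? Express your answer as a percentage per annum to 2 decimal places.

1.96%

From F = S·e^((r−q)T): (r − q) = ln(F/S)/T
ln(3248.6/3208.8) = ln(1.012403) = 0.012327
(r − q) = 0.012327 / (120/360) = 0.036981
q = r − ln(F/S)/T = 0.0566 − 0.036981 = 0.019619
q = 1.96%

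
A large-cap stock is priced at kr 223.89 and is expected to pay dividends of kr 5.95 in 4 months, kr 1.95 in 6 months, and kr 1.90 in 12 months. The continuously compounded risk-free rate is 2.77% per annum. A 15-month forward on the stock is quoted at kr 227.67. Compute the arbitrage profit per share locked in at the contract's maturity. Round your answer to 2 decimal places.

kr 5.90 per share

PV(dividends) I = 5.95·e^(−0.0277·4/12) + 1.95·e^(−0.0277·6/12) + 1.90·e^(−0.0277·12/12) = 9.6666
Fair forward F* = (S − I)·e^(rT) = (223.89 − 9.6666)·e^0.034625 = 214.2234 × 1.035231 = 221.7707
Market kr 227.67 > fair 221.7707: forward overpriced → cash-and-carry (borrow at r, buy the stock and collect the dividends, short the forward).
Profit at T = |F_mkt − F*| = |227.67 − 221.7707| = kr 5.90 per share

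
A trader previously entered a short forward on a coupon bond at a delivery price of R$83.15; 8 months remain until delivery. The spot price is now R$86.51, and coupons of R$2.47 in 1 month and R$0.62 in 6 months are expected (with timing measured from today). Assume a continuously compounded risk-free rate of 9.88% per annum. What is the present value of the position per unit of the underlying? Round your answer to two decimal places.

PV(remaining coupons) I = 2.47·e^(−0.0988·1/12) + 0.62·e^(−0.0988·6/12) = 3.0399
Current forward F = (S − I)·e^(rT) = (86.51 − 3.0399)·e^(0.0988·8/12) = 83.4701 × 1.068084 = 89.1531
Value (long) = (F − K)·e^(−rT) = (89.1531 − 83.15) × 0.936256 = 5.6204
Short position value = −(long value) = -R$5.62

-R$5.62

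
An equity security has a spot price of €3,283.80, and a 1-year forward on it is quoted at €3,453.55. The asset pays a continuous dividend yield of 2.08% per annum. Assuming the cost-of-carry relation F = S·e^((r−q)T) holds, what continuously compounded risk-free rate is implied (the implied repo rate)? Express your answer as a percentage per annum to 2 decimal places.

7.12%

From F = S·e^((r−q)T): (r − q) = ln(F/S)/T
ln(3453.55/3283.80) = ln(1.051693) = 0.050401
(r − q) = 0.050401 / (1) = 0.050401
r = ln(F/S)/T + q = 0.050401 + 0.0208 = 0.071201
r = 7.12%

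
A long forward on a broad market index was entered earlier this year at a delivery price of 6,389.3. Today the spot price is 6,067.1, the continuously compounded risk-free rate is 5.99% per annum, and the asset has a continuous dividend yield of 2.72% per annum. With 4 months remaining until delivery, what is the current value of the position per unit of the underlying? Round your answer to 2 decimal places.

-250.65

Current fair forward for the remaining 4 months: F = S·e^((r − q)·T), (r − q) = 0.0599 − 0.0272 = 0.0327
F = 6067.1 · e^(0.0327 × 4/12) = 6067.1 × 1.01095962 = 6133.5931
Value of long forward = (F − K)·e^(−rT) = (6133.5931 − 6389.3) · e^(−0.0599·4/12)
= -255.7069 × 0.98023135 = -250.65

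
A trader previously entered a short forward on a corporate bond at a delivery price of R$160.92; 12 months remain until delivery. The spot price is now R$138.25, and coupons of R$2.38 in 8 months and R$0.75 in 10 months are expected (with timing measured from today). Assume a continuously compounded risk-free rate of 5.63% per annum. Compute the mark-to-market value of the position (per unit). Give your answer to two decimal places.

R$16.87

PV(remaining coupons) I = 2.38·e^(−0.0563·8/12) + 0.75·e^(−0.0563·10/12) = 3.0080
Current forward F = (S − I)·e^(rT) = (138.25 − 3.0080)·e^(0.0563·12/12) = 135.2420 × 1.057915 = 143.0745
Value (long) = (F − K)·e^(−rT) = (143.0745 − 160.92) × 0.945256 = -16.8686
Short position value = −(long value) = R$16.87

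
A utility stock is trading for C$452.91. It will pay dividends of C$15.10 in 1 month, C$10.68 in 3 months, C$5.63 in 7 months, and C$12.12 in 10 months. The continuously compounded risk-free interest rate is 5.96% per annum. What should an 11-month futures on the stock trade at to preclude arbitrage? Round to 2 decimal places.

PV(dividends) I = 15.10·e^(−0.0596·1/12) + 10.68·e^(−0.0596·3/12) + 5.63·e^(−0.0596·7/12) + 12.12·e^(−0.0596·10/12)
I = 15.0252 + 10.5220 + 5.4376 + 11.5327 = 42.5175
F = (S − I)·e^(rT) = (452.91 − 42.5175) · e^(0.0596·11/12)
= 410.3925 · e^0.054633 = 410.3925 × 1.056153 = C$433.44

C$433.44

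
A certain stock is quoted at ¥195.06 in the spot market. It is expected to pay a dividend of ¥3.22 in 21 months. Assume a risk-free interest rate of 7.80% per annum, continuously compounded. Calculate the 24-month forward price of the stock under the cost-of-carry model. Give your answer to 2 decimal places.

PV(dividends) I = 3.22·e^(−0.0780·21/12)
I = 2.8091
F = (S − I)·e^(rT) = (195.06 − 2.8091) · e^(0.0780·24/12)
= 192.2509 · e^0.156000 = 192.2509 × 1.168826 = ¥224.71

¥224.71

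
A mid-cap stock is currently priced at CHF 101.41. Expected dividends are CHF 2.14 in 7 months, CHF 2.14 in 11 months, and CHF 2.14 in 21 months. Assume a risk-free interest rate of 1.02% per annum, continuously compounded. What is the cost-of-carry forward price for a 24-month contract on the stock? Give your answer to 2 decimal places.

PV(dividends) I = 2.14·e^(−0.0102·7/12) + 2.14·e^(−0.0102·11/12) + 2.14·e^(−0.0102·21/12)
I = 2.1273 + 2.1201 + 2.1021 = 6.3495
F = (S − I)·e^(rT) = (101.41 − 6.3495) · e^(0.0102·24/12)
= 95.0605 · e^0.020400 = 95.0605 × 1.020610 = CHF 97.02

CHF 97.02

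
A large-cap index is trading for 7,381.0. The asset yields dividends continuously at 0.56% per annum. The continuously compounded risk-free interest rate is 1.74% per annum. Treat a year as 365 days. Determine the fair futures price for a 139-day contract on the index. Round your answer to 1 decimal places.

F = S·e^((r − q)T) = 7381.0 · e^((0.0174 − 0.0056) × 139/365)
= 7381.0 · e^0.004494 = 7381.0 × 1.004504
F = 7,414.2

7,414.2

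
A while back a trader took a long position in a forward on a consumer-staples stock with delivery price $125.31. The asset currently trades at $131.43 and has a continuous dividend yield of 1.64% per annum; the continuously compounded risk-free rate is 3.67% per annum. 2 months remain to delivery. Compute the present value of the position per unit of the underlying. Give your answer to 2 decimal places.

Current fair forward for the remaining 2 months: F = S·e^((r − q)·T), (r − q) = 0.0367 − 0.0164 = 0.0203
F = 131.43 · e^(0.0203 × 2/12) = 131.43 × 1.003389 = 131.8754
Value of long forward = (F − K)·e^(−rT) = (131.8754 − 125.31) · e^(−0.0367·2/12)
= 6.5654 × 0.993902 = 6.53

$6.53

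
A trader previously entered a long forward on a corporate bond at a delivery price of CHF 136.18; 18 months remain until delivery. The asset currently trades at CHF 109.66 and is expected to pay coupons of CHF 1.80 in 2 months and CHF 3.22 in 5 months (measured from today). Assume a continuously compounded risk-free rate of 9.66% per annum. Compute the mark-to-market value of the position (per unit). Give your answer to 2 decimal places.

-CHF 13.01

PV(remaining coupons) I = 1.80·e^(−0.0966·2/12) + 3.22·e^(−0.0966·5/12) = 4.8642
Current forward F = (S − I)·e^(rT) = (109.66 − 4.8642)·e^(0.0966·18/12) = 104.7958 × 1.155924 = 121.1360
Value (long) = (F − K)·e^(−rT) = (121.1360 − 136.18) × 0.865109 = -13.0147
Value = -CHF 13.01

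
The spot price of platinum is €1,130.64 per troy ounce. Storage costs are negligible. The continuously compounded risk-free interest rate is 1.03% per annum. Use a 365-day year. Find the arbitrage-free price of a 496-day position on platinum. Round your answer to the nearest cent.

F = S·e^(rT) = 1130.64 · e^(0.0103 × 496/365) = 1130.64 · e^0.01399671
= 1130.64 × 1.01409512 = €1,146.58 per troy ounce

€1,146.58 per troy ounce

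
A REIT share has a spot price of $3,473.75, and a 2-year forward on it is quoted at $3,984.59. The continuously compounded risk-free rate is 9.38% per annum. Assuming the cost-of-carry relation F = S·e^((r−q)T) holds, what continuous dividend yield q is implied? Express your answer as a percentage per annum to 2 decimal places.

From F = S·e^((r−q)T): (r − q) = ln(F/S)/T
ln(3984.59/3473.75) = ln(1.147057) = 0.137200
(r − q) = 0.137200 / (2) = 0.068600
q = r − ln(F/S)/T = 0.0938 − 0.068600 = 0.025200
q = 2.52%

2.52%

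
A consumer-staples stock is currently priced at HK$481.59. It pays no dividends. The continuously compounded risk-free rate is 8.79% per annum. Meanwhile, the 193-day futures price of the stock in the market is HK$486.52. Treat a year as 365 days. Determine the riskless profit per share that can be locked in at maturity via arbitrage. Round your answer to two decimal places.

Fair futures: F* = S·e^(carry·T), with carry = r = 0.0879
F* = 481.59 · e^(0.0879 × 193/365) = 481.59 · e^0.046479 = 481.59 × 1.047576 = HK$504.5021
Market HK$486.52 < fair HK$504.5021: forward underpriced → reverse cash-and-carry (short spot, go long the forward).
At maturity, profit = |F_mkt − F*| = |486.52 − 504.5021| = HK$17.98 per share

HK$17.98 per share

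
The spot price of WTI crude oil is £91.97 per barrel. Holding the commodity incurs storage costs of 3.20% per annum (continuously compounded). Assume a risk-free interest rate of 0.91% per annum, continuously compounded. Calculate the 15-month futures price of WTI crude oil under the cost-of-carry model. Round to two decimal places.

£96.82 per barrel

Net carry = r + u − y = 0.0091 + 0.0320 − 0.0000 = 0.0411
F = S·e^((r+u−y)T) = 91.97 · e^(0.0411 × 15/12) = 91.97 · e^0.051375
= 91.97 × 1.052718 = £96.82 per barrel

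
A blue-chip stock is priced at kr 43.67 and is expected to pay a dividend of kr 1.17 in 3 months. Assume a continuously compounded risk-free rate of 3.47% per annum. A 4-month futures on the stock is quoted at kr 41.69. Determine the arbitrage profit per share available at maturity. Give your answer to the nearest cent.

PV(dividends) I = 1.17·e^(−0.0347·3/12) = 1.1599
Fair futures F* = (S − I)·e^(rT) = (43.67 − 1.1599)·e^0.011567 = 42.5101 × 1.011634 = 43.0047
Market kr 41.69 < fair 43.0047: forward underpriced → reverse cash-and-carry (short the stock, invest proceeds at r, pay the dividends, go long the forward).
Profit at T = |F_mkt − F*| = |41.69 − 43.0047| = kr 1.31 per share

kr 1.31 per share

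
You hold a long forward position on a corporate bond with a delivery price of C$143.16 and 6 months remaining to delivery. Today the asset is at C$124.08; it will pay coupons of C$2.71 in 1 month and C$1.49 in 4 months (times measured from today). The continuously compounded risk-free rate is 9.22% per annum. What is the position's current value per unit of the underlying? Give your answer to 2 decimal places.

-C$16.76

PV(remaining coupons) I = 2.71·e^(−0.0922·1/12) + 1.49·e^(−0.0922·4/12) = 4.1342
Current forward F = (S − I)·e^(rT) = (124.08 − 4.1342)·e^(0.0922·6/12) = 119.9458 × 1.047179 = 125.6047
Value (long) = (F − K)·e^(−rT) = (125.6047 − 143.16) × 0.954946 = -16.7644
Value = -C$16.76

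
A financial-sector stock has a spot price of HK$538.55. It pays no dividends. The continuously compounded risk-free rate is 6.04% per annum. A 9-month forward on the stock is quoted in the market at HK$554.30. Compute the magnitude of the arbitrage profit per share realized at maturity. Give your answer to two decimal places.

HK$9.21 per share

Fair forward: F* = S·e^(carry·T), with carry = r = 0.0604
F* = 538.55 · e^(0.0604 × 9/12) = 538.55 · e^0.045300 = 538.55 × 1.046342 = HK$563.5075
Market HK$554.30 < fair HK$563.5075: forward underpriced → reverse cash-and-carry (short spot, go long the forward).
At maturity, profit = |F_mkt − F*| = |554.30 − 563.5075| = HK$9.21 per share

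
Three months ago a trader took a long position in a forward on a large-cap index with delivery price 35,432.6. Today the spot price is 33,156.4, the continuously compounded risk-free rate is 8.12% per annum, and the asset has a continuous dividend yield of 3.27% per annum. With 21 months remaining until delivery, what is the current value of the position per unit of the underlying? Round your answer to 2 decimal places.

573.29

Current fair forward for the remaining 21 months: F = S·e^((r − q)·T), (r − q) = 0.0812 − 0.0327 = 0.0485
F = 33156.4 · e^(0.0485 × 21/12) = 33156.4 × 1.08858099 = 36093.4267
Value of long forward = (F − K)·e^(−rT) = (36093.4267 − 35432.6) · e^(−0.0812·21/12)
= 660.8267 × 0.86753450 = 573.29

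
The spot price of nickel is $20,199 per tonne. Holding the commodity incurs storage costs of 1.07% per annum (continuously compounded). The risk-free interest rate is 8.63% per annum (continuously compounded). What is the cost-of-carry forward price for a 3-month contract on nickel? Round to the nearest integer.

$20,695 per tonne

Net carry = r + u − y = 0.0863 + 0.0107 − 0.0000 = 0.0970
F = S·e^((r+u−y)T) = 20199 · e^(0.0970 × 3/12) = 20199 · e^0.024250
= 20199 × 1.024546 = $20,695 per tonne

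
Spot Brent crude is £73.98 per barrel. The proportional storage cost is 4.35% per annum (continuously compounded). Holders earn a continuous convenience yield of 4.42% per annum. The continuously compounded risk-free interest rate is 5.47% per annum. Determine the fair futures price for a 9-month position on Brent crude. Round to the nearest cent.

Net carry = r + u − y = 0.0547 + 0.0435 − 0.0442 = 0.0540
F = S·e^((r+u−y)T) = 73.98 · e^(0.0540 × 9/12) = 73.98 · e^0.040500
= 73.98 × 1.041331 = £77.04 per barrel

£77.04 per barrel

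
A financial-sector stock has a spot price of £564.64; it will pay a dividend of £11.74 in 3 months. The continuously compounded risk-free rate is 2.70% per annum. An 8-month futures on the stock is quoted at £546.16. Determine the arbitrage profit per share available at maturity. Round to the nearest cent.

£16.86 per share

PV(dividends) I = 11.74·e^(−0.0270·3/12) = 11.6610
Fair futures F* = (S − I)·e^(rT) = (564.64 − 11.6610)·e^0.018000 = 552.9790 × 1.018163 = 563.0228
Market £546.16 < fair 563.0228: forward underpriced → reverse cash-and-carry (short the stock, invest proceeds at r, pay the dividends, go long the forward).
Profit at T = |F_mkt − F*| = |546.16 − 563.0228| = £16.86 per share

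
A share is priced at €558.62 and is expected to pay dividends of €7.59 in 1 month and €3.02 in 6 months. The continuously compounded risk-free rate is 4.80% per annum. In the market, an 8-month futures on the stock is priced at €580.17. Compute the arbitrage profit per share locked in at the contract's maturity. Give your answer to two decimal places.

€14.23 per share

PV(dividends) I = 7.59·e^(−0.0480·1/12) + 3.02·e^(−0.0480·6/12) = 10.5081
Fair futures F* = (S − I)·e^(rT) = (558.62 − 10.5081)·e^0.032000 = 548.1119 × 1.032518 = 565.9354
Market €580.17 > fair 565.9354: forward overpriced → cash-and-carry (borrow at r, buy the stock and collect the dividends, short the forward).
Profit at T = |F_mkt − F*| = |580.17 − 565.9354| = €14.23 per share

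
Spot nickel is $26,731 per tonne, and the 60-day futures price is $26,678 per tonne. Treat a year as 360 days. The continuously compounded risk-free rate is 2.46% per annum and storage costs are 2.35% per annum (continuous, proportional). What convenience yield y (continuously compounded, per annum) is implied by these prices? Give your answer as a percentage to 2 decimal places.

6.00%

F = S·e^((r+u−y)T) ⇒ (r+u−y) = ln(F/S)/T
ln(26678/26731) = -0.001985; /T ⇒ -0.011910
y = r + u − ln(F/S)/T = 0.0246 + 0.0235 + 0.011910 = 0.060010
y = 6.00%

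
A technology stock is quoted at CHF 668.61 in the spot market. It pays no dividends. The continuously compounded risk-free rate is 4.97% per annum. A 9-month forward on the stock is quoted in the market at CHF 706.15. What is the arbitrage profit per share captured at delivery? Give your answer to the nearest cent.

Fair forward: F* = S·e^(carry·T), with carry = r = 0.0497
F* = 668.61 · e^(0.0497 × 9/12) = 668.61 · e^0.037275 = 668.61 × 1.037978 = CHF 694.0025
Market CHF 706.15 > fair CHF 694.0025: forward overpriced → cash-and-carry (buy spot, short the forward).
At maturity, profit = |F_mkt − F*| = |706.15 − 694.0025| = CHF 12.15 per share

CHF 12.15 per share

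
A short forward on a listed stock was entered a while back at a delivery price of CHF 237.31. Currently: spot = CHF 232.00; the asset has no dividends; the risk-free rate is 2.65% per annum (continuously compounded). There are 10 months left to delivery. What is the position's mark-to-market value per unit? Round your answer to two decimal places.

CHF 0.13

Current fair forward for the remaining 10 months: F = S·e^(r·T), r = 0.0265
F = 232.00 · e^(0.0265 × 10/12) = 232.00 × 1.022329 = 237.1803
Value of long forward = (F − K)·e^(−rT) = (237.1803 − 237.31) · e^(−0.0265·10/12)
= -0.1297 × 0.978159 = -0.13
Short position value = −(long value) = CHF 0.13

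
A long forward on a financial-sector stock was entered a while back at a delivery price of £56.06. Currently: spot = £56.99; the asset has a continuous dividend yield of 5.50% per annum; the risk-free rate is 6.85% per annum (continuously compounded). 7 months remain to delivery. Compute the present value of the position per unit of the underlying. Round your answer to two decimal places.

£1.33

Current fair forward for the remaining 7 months: F = S·e^((r − q)·T), (r − q) = 0.0685 − 0.0550 = 0.0135
F = 56.99 · e^(0.0135 × 7/12) = 56.99 × 1.007906 = 57.4406
Value of long forward = (F − K)·e^(−rT) = (57.4406 − 56.06) · e^(−0.0685·7/12)
= 1.3806 × 0.960829 = 1.33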